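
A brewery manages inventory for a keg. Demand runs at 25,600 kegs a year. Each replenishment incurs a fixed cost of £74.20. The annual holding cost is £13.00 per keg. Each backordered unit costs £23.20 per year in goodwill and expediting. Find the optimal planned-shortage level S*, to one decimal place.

S* ≈ 242.5 kegs

With planned backorders, Q* = √(2DS/H) · √((H+B)/B).
√(2DS/H) = √(2 × 25,600 × 74.2 / 13) = 540.587.
√((H+B)/B) = √((13+23.2)/23.2) = 1.2491.
Q* ≈ 675.267.
S* = Q* · H/(H+B) = 675.267 × 13/36.2 ≈ 242.499.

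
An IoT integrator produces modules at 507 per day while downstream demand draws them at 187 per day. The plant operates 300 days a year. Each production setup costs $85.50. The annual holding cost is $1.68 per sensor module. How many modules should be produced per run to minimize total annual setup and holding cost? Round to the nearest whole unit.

Q* ≈ 3,008 modules

Annual demand D = 187 × 300 = 56,100.
Production build-up factor (1 − d/p) = 1 − 187/507 = 0.6312.
Q* = √(2DS / (H(1 − d/p))) = √(2 × 56,100 × 85.5 / (1.68 × 0.6312)).
= √(9,593,100 / 1.0604) ≈ 3007.834.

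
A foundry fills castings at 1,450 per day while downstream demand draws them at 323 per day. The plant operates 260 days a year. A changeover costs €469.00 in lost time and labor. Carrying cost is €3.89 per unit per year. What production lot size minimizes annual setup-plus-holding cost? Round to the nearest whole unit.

Q* ≈ 5,104 castings

Annual demand D = 323 × 260 = 83,980.
Production build-up factor (1 − d/p) = 1 − 323/1,450 = 0.7772.
Q* = √(2DS / (H(1 − d/p))) = √(2 × 83,980 × 469 / (3.89 × 0.7772)).
= √(78,773,240 / 3.0235) ≈ 5104.305.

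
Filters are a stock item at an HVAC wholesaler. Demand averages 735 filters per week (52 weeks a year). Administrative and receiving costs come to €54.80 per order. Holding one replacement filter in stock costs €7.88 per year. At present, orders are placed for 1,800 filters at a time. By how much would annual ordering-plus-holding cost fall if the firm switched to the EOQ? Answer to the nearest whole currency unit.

Annual demand D = 735 × 52 = 38,220.
EOQ = √(2DS/H) = √(2 × 38,220 × 54.8 / 7.88) ≈ 729.10.
Cost at Q* = (D/Q*)S + (Q*/2)H = √(2DSH) ≈ €5,745.31.
Cost at Q = 1,800: (38,220/1,800)×54.8 + (1,800/2)×7.88 = €1,163.59 + €7,092.00 = €8,255.59.
Excess = €8,255.59 − €5,745.31 = €2,510.27.

Extra cost ≈ €2,510 per year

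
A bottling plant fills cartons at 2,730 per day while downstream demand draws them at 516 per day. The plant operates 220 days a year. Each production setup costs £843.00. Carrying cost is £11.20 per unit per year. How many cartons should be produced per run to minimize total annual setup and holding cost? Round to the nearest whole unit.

Q* ≈ 4,590 cartons

Annual demand D = 516 × 220 = 113,520.
Production build-up factor (1 − d/p) = 1 − 516/2,730 = 0.8110.
Q* = √(2DS / (H(1 − d/p))) = √(2 × 113,520 × 843 / (11.2 × 0.8110)).
= √(191,394,720 / 9.0831) ≈ 4590.378.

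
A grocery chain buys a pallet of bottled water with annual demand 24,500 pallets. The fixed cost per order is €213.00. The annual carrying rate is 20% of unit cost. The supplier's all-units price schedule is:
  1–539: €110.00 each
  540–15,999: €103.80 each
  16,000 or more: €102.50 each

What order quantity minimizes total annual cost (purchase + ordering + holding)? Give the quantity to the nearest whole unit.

Holding cost per unit per year at price C is H = 0.20·C.
Candidates are each tier's EOQ (if it falls in that tier) and each price-break quantity.
Tier 1 (€110.00): EOQ = 688.8 exceeds tier's upper bound 539, so this tier is dominated.
EOQ at €103.80 = 709.0 (feasible in tier 2): TC = 24,500×€103.80 + (24,500/709.0)×213 + (709.0/2)×0.20×€103.80 = €2,557,819.79.
EOQ at €102.50 = 713.5 < 16000, so use break Q=16000: TC = 24,500×€102.50 + (24,500/16000.0)×213 + (16000.0/2)×0.20×€102.50 = €2,675,576.16.
Lowest total cost is €2,557,819.79 at Q = 709.0.

Q* ≈ 709 pallets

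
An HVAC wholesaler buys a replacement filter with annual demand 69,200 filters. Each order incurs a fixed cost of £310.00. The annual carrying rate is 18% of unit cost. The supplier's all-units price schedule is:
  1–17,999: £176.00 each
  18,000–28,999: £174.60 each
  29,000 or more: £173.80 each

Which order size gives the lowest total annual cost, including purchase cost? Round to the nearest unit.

Holding cost per unit per year at price C is H = 0.18·C.
For each price level, check whether its EOQ is feasible; otherwise the best quantity at that price is the breakpoint.
EOQ at £176.00 = 1163.7 (feasible in tier 1): TC = 69,200×£176.00 + (69,200/1163.7)×310 + (1163.7/2)×0.18×£176.00 = £12,216,067.31.
EOQ at £174.60 = 1168.4 < 18000, so use break Q=18000: TC = 69,200×£174.60 + (69,200/18000.0)×310 + (18000.0/2)×0.18×£174.60 = £12,366,363.78.
EOQ at £173.80 = 1171.1 < 29000, so use break Q=29000: TC = 69,200×£173.80 + (69,200/29000.0)×310 + (29000.0/2)×0.18×£173.80 = £12,481,317.72.
Lowest total cost is £12,216,067.31 at Q = 1163.7.

Q* ≈ 1,164 filters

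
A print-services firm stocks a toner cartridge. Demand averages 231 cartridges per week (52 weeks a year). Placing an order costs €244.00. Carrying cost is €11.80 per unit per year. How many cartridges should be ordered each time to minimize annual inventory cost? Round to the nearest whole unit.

Q* ≈ 705 cartridges

Annual demand D = 231 × 52 = 12,012.
EOQ = √(2DS / H) = √(2 × 12,012 × 244 / 11.8).
= √(5,861,856 / 11.8) = √496,767.4576 ≈ 704.817.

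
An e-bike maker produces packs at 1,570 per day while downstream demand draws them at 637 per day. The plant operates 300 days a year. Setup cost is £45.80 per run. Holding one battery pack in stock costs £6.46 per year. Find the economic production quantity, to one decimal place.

Q* ≈ 2,135.4 packs

Annual demand D = 637 × 300 = 191,100.
Production build-up factor (1 − d/p) = 1 − 637/1,570 = 0.5943.
Q* = √(2DS / (H(1 − d/p))) = √(2 × 191,100 × 45.8 / (6.46 × 0.5943)).
= √(17,504,760 / 3.839) ≈ 2135.359.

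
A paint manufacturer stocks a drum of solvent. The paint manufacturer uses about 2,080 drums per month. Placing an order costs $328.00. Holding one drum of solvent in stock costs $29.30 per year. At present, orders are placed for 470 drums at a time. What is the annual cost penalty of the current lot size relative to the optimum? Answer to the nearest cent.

Annual demand D = 2,080 × 12 = 24,960.
EOQ = √(2DS/H) = √(2 × 24,960 × 328 / 29.3) ≈ 747.55.
Cost at Q* = (D/Q*)S + (Q*/2)H = √(2DSH) ≈ $21,903.22.
Cost at Q = 470: (24,960/470)×328 + (470/2)×29.3 = $17,418.89 + $6,885.50 = $24,304.39.
Excess = $24,304.39 − $21,903.22 = $2,401.17.

Extra cost ≈ $2,401.17 per year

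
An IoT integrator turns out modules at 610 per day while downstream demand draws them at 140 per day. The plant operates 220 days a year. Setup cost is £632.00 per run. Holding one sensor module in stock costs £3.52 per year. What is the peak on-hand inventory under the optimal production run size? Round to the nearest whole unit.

I_max ≈ 2,919 modules

Annual demand D = 140 × 220 = 30,800.
Production build-up factor (1 − d/p) = 1 − 140/610 = 0.7705.
Q* = √(2DS / (H(1 − d/p))) = √(2 × 30,800 × 632 / (3.52 × 0.7705)).
= √(38,931,200 / 2.7121) ≈ 3788.729.
Maximum inventory = Q*(1 − d/p) = 3788.729 × 0.7705 ≈ 2919.185.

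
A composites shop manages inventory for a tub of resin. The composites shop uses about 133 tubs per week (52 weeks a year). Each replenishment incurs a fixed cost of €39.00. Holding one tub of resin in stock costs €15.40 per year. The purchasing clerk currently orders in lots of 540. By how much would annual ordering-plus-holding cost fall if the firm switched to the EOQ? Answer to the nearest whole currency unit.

Annual demand D = 133 × 52 = 6,916.
EOQ = √(2DS/H) = √(2 × 6,916 × 39 / 15.4) ≈ 187.16.
Cost at Q* = (D/Q*)S + (Q*/2)H = √(2DSH) ≈ €2,882.27.
Cost at Q = 540: (6,916/540)×39 + (540/2)×15.4 = €499.49 + €4,158.00 = €4,657.49.
Excess = €4,657.49 − €2,882.27 = €1,775.22.

Extra cost ≈ €1,775 per year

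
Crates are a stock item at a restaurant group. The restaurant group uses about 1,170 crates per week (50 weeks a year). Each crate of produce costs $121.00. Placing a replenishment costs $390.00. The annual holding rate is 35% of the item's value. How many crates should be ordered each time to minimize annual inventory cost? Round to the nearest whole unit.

Annual demand D = 1,170 × 50 = 58,500.
Holding cost H = 0.35 × $121.00 = $42.3500 per unit per year.
EOQ = √(2DS / H) = √(2 × 58,500 × 390 / 42.35).
= √(45,630,000 / 42.35) = √1,077,449.8229 ≈ 1038.003.

Q* ≈ 1,038 crates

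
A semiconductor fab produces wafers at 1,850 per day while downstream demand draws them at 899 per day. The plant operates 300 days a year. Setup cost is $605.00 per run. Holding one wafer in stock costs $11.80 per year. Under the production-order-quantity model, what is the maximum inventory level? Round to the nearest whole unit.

I_max ≈ 3,770 wafers

Annual demand D = 899 × 300 = 269,700.
Production build-up factor (1 − d/p) = 1 − 899/1,850 = 0.5141.
Q* = √(2DS / (H(1 − d/p))) = √(2 × 269,700 × 605 / (11.8 × 0.5141)).
= √(326,337,000 / 6.0658) ≈ 7334.791.
Maximum inventory = Q*(1 − d/p) = 7334.791 × 0.5141 ≈ 3770.479.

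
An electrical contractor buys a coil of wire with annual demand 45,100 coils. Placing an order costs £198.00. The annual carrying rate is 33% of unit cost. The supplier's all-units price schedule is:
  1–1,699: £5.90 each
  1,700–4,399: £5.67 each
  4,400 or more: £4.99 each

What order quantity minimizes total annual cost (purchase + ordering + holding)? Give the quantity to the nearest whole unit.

Q* ≈ 4,400 coils

Holding cost per unit per year at price C is H = 0.33·C.
For each price level, check whether its EOQ is feasible; otherwise the best quantity at that price is the breakpoint.
Tier 1 (£5.90): EOQ = 3028.7 exceeds tier's upper bound 1699, so this tier is dominated.
EOQ at £5.67 = 3089.5 (feasible in tier 2): TC = 45,100×£5.67 + (45,100/3089.5)×198 + (3089.5/2)×0.33×£5.67 = £261,497.75.
EOQ at £4.99 = 3293.3 < 4400, so use break Q=4400: TC = 45,100×£4.99 + (45,100/4400.0)×198 + (4400.0/2)×0.33×£4.99 = £230,701.24.
Lowest total cost is £230,701.24 at Q = 4400.0.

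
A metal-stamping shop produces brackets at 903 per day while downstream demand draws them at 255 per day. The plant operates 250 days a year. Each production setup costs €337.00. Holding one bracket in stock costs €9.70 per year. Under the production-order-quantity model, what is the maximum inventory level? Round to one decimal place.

I_max ≈ 1,782.9 brackets

Annual demand D = 255 × 250 = 63,750.
Production build-up factor (1 − d/p) = 1 − 255/903 = 0.7176.
Q* = √(2DS / (H(1 − d/p))) = √(2 × 63,750 × 337 / (9.7 × 0.7176)).
= √(42,967,500 / 6.9608) ≈ 2484.509.
Maximum inventory = Q*(1 − d/p) = 2484.509 × 0.7176 ≈ 1782.903.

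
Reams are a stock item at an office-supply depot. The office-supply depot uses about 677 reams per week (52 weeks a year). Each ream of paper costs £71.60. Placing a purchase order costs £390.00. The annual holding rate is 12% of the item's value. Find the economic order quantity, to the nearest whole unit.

Q* ≈ 1,788 reams

Annual demand D = 677 × 52 = 35,204.
Holding cost H = 0.12 × £71.60 = £8.5920 per unit per year.
EOQ = √(2DS / H) = √(2 × 35,204 × 390 / 8.592).
= √(27,459,120 / 8.592) = √3,195,893.8547 ≈ 1787.706.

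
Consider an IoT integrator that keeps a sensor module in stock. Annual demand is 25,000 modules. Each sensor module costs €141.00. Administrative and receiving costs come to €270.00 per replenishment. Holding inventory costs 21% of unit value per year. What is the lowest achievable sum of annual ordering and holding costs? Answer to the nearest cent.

Holding cost H = 0.21 × €141.00 = €29.6100 per unit per year.
Q* = √(2DS/H) = √(2 × 25,000 × 270 / 29.61) ≈ 675.22.
At the optimum the two cost components are equal, so total cost = 2·(Q*/2)H = Q*·H.
Minimum total = √(2DSH) = √(2 × 25,000 × 270 × 29.61) ≈ 19993.374.

TC* ≈ €19,993.37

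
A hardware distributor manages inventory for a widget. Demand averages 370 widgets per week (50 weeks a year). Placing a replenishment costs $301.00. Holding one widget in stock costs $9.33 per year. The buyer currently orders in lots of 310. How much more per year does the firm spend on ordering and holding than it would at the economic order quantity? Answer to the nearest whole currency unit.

Extra cost ≈ $9,216 per year

Annual demand D = 370 × 50 = 18,500.
EOQ = √(2DS/H) = √(2 × 18,500 × 301 / 9.33) ≈ 1092.55.
Cost at Q* = (D/Q*)S + (Q*/2)H = √(2DSH) ≈ $10,193.54.
Cost at Q = 310: (18,500/310)×301 + (310/2)×9.33 = $17,962.90 + $1,446.15 = $19,409.05.
Excess = $19,409.05 − $10,193.54 = $9,215.52.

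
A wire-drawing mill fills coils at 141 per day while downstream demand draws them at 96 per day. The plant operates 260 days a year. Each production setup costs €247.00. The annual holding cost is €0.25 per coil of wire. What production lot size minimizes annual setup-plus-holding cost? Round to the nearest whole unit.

Annual demand D = 96 × 260 = 24,960.
Production build-up factor (1 − d/p) = 1 − 96/141 = 0.3191.
Q* = √(2DS / (H(1 − d/p))) = √(2 × 24,960 × 247 / (0.25 × 0.3191)).
= √(12,330,240 / 0.0798) ≈ 12431.372.

Q* ≈ 12,431 coils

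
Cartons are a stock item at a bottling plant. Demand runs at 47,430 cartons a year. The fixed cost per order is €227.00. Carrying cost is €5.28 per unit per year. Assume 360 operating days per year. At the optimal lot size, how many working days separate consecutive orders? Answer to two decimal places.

EOQ = √(2DS/H) = √(2 × 47,430 × 227 / 5.28) ≈ 2019.47.
Cycle time = Q*/D × 360 = 2019.47 / 47,430 × 360 ≈ 15.328 days.

T ≈ 15.33 days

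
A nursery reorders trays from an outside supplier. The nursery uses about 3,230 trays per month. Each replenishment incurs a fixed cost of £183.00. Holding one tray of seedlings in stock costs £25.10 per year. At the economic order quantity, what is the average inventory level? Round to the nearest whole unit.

Annual demand D = 3,230 × 12 = 38,760.
The optimal lot size = √(2DS/H) = √(2 × 38,760 × 183 / 25.1) ≈ 751.79.
Average inventory = Q*/2 ≈ 751.79 / 2 = 375.894.

Average inventory ≈ 376 trays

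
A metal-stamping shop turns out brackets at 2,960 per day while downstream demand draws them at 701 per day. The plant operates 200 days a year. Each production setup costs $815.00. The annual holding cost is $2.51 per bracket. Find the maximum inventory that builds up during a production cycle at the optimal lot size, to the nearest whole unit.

Annual demand D = 701 × 200 = 140,200.
Production build-up factor (1 − d/p) = 1 − 701/2,960 = 0.7632.
Q* = √(2DS / (H(1 − d/p))) = √(2 × 140,200 × 815 / (2.51 × 0.7632)).
= √(228,526,000 / 1.9156) ≈ 10922.415.
Maximum inventory = Q*(1 − d/p) = 10922.415 × 0.7632 ≈ 8335.722.

I_max ≈ 8,336 brackets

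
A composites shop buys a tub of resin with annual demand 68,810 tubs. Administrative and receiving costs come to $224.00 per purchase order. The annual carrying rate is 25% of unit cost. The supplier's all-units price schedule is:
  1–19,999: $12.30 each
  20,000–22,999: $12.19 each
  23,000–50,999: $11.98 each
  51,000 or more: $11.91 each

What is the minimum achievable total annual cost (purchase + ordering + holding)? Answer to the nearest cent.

Holding cost per unit per year at price C is H = 0.25·C.
Evaluate total cost at each tier's feasible EOQ or, if the EOQ is below the tier, at the tier's minimum quantity.
EOQ at $12.30 = 3166.2 (feasible in tier 1): TC = 68,810×$12.30 + (68,810/3166.2)×224 + (3166.2/2)×0.25×$12.30 = $856,099.15.
EOQ at $12.19 = 3180.5 < 20000, so use break Q=20000: TC = 68,810×$12.19 + (68,810/20000.0)×224 + (20000.0/2)×0.25×$12.19 = $870,039.57.
EOQ at $11.98 = 3208.2 < 23000, so use break Q=23000: TC = 68,810×$11.98 + (68,810/23000.0)×224 + (23000.0/2)×0.25×$11.98 = $859,456.45.
EOQ at $11.91 = 3217.7 < 51000, so use break Q=51000: TC = 68,810×$11.91 + (68,810/51000.0)×224 + (51000.0/2)×0.25×$11.91 = $895,755.57.
Lowest total cost among the candidates is at Q = 3166.2.

TC* ≈ $856,099.15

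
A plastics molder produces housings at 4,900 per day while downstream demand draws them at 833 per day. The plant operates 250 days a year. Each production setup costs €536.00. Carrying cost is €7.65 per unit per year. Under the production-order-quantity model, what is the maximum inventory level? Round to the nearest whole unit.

Annual demand D = 833 × 250 = 208,250.
Production build-up factor (1 − d/p) = 1 − 833/4,900 = 0.8300.
Q* = √(2DS / (H(1 − d/p))) = √(2 × 208,250 × 536 / (7.65 × 0.8300)).
= √(223,244,000 / 6.3495) ≈ 5929.528.
Maximum inventory = Q*(1 − d/p) = 5929.528 × 0.8300 ≈ 4921.508.

I_max ≈ 4,922 housings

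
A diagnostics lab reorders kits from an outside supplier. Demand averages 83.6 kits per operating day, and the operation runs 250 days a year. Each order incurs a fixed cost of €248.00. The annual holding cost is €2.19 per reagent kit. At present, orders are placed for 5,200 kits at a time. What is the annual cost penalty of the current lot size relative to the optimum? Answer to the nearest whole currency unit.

Annual demand D = 83.6 × 250 = 20,900.
EOQ = √(2DS/H) = √(2 × 20,900 × 248 / 2.19) ≈ 2175.66.
Cost at Q* = (D/Q*)S + (Q*/2)H = √(2DSH) ≈ €4,764.71.
Cost at Q = 5,200: (20,900/5,200)×248 + (5,200/2)×2.19 = €996.77 + €5,694.00 = €6,690.77.
Excess = €6,690.77 − €4,764.71 = €1,926.06.

Extra cost ≈ €1,926 per year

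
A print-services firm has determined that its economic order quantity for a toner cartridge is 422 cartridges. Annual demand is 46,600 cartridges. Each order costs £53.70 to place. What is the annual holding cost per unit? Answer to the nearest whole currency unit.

Invert the EOQ relation Q*² = 2DS/H.
From Q* = √(2DS/H): H = 2DS / Q*² = 2 × 46,600 × 53.7 / 422² = 28.1038.

H ≈ £28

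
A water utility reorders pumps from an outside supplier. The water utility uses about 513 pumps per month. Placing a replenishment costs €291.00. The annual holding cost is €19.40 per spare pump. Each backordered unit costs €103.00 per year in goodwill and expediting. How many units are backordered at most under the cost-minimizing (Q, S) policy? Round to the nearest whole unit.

Annual demand D = 513 × 12 = 6,156.
With planned backorders, Q* = √(2DS/H) · √((H+B)/B).
√(2DS/H) = √(2 × 6,156 × 291 / 19.4) = 429.744.
√((H+B)/B) = √((19.4+103)/103) = 1.0901.
Q* ≈ 468.470.
S* = Q* · H/(H+B) = 468.470 × 19.4/122.4 ≈ 74.251.

S* ≈ 74 pumps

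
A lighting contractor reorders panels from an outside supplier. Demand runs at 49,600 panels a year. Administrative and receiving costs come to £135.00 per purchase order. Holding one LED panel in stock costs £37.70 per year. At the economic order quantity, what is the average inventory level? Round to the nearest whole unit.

Average inventory ≈ 298 panels

EOQ = √(2DS/H) = √(2 × 49,600 × 135 / 37.7) ≈ 596.01.
Average inventory = Q*/2 ≈ 596.01 / 2 = 298.004.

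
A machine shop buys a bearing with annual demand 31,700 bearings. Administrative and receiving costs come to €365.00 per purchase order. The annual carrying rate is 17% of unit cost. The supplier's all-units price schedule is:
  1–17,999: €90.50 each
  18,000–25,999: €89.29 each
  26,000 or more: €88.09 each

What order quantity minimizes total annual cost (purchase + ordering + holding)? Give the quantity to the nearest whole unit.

Q* ≈ 1,226 bearings

Holding cost per unit per year at price C is H = 0.17·C.
For each price level, check whether its EOQ is feasible; otherwise the best quantity at that price is the breakpoint.
EOQ at €90.50 = 1226.4 (feasible in tier 1): TC = 31,700×€90.50 + (31,700/1226.4)×365 + (1226.4/2)×0.17×€90.50 = €2,887,718.61.
EOQ at €89.29 = 1234.7 < 18000, so use break Q=18000: TC = 31,700×€89.29 + (31,700/18000.0)×365 + (18000.0/2)×0.17×€89.29 = €2,967,749.51.
EOQ at €88.09 = 1243.1 < 26000, so use break Q=26000: TC = 31,700×€88.09 + (31,700/26000.0)×365 + (26000.0/2)×0.17×€88.09 = €2,987,576.92.
Lowest total cost is €2,887,718.61 at Q = 1226.4.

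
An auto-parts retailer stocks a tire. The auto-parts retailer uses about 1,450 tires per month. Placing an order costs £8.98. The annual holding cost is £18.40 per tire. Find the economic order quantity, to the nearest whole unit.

Q* ≈ 130 tires

Annual demand D = 1,450 × 12 = 17,400.
EOQ = √(2DS / H) = √(2 × 17,400 × 8.98 / 18.4).
= √(312,504 / 18.4) = √16,983.913 ≈ 130.322.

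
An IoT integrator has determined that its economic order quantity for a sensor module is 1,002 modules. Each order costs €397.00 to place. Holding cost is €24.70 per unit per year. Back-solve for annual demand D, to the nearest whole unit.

The basic EOQ model gives Q* = √(2DS/H); rearrange for the unknown.
From Q* = √(2DS/H): D = Q*²H / (2S) = 1,002² × 24.7 / (2 × 397) = 31232.870.

D ≈ 31,233 modules per year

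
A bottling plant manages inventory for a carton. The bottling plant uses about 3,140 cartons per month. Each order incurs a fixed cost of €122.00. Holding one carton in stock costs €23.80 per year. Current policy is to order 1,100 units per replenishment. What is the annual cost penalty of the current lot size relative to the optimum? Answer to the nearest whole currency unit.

Annual demand D = 3,140 × 12 = 37,680.
EOQ = √(2DS/H) = √(2 × 37,680 × 122 / 23.8) ≈ 621.53.
Cost at Q* = (D/Q*)S + (Q*/2)H = √(2DSH) ≈ €14,792.41.
Cost at Q = 1,100: (37,680/1,100)×122 + (1,100/2)×23.8 = €4,179.05 + €13,090.00 = €17,269.05.
Excess = €17,269.05 − €14,792.41 = €2,476.65.

Extra cost ≈ €2,477 per year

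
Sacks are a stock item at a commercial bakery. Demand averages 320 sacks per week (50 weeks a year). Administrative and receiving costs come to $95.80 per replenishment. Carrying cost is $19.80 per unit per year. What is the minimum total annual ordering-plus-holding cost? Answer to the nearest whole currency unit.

Annual demand D = 320 × 50 = 16,000.
The optimal lot size = √(2DS/H) = √(2 × 16,000 × 95.8 / 19.8) ≈ 393.48.
At Q*, ordering cost (D/Q*)S equals holding cost (Q*/2)H, each = √(DSH/2).
Minimum total = √(2DSH) = √(2 × 16,000 × 95.8 × 19.8) ≈ 7790.949.

TC* ≈ $7,791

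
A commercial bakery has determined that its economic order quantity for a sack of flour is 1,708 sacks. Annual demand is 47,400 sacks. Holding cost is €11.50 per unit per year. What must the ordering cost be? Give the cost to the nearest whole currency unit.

The basic EOQ model gives Q* = √(2DS/H); rearrange for the unknown.
From Q* = √(2DS/H): S = Q*²H / (2D) = 1,708² × 11.5 / (2 × 47,400) = 353.8875.

S ≈ €354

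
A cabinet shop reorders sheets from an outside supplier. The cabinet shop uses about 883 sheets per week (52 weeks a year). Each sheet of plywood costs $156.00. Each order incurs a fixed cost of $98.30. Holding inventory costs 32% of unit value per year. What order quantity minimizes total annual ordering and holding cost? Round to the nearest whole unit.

Annual demand D = 883 × 52 = 45,916.
Holding cost H = 0.32 × $156.00 = $49.9200 per unit per year.
EOQ = √(2DS / H) = √(2 × 45,916 × 98.3 / 49.92).
= √(9,027,085.6 / 49.92) = √180,831.0417 ≈ 425.242.

Q* ≈ 425 sheets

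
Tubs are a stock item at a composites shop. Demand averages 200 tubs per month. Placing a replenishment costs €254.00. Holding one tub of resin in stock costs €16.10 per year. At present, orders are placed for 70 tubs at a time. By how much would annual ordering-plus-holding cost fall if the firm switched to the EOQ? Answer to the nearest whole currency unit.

Annual demand D = 200 × 12 = 2,400.
EOQ = √(2DS/H) = √(2 × 2,400 × 254 / 16.1) ≈ 275.18.
Cost at Q* = (D/Q*)S + (Q*/2)H = √(2DSH) ≈ €4,430.48.
Cost at Q = 70: (2,400/70)×254 + (70/2)×16.1 = €8,708.57 + €563.50 = €9,272.07.
Excess = €9,272.07 − €4,430.48 = €4,841.60.

Extra cost ≈ €4,842 per year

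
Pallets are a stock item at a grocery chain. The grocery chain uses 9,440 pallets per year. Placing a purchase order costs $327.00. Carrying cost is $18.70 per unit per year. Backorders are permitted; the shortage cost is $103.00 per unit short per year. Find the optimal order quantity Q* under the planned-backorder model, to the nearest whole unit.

Q* ≈ 625 pallets

With planned backorders, Q* = √(2DS/H) · √((H+B)/B).
√(2DS/H) = √(2 × 9,440 × 327 / 18.7) = 574.585.
√((H+B)/B) = √((18.7+103)/103) = 1.0870.
Q* ≈ 624.569.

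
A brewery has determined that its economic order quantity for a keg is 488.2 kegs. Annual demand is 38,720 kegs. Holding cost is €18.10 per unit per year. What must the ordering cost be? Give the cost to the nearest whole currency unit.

S ≈ €56

Squaring Q* = √(2DS/H) gives Q*² = 2DS/H.
From Q* = √(2DS/H): S = Q*²H / (2D) = 488.2² × 18.1 / (2 × 38,720) = 55.7069.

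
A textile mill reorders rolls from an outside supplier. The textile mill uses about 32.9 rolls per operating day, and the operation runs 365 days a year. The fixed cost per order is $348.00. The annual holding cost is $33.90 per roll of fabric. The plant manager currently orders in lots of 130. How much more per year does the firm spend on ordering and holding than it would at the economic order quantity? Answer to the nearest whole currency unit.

Annual demand D = 32.9 × 365 = 12,008.5.
EOQ = √(2DS/H) = √(2 × 12,008.5 × 348 / 33.9) ≈ 496.53.
Cost at Q* = (D/Q*)S + (Q*/2)H = √(2DSH) ≈ $16,832.51.
Cost at Q = 130: (12,008.5/130)×348 + (130/2)×33.9 = $32,145.83 + $2,203.50 = $34,349.33.
Excess = $34,349.33 − $16,832.51 = $17,516.82.

Extra cost ≈ $17,517 per year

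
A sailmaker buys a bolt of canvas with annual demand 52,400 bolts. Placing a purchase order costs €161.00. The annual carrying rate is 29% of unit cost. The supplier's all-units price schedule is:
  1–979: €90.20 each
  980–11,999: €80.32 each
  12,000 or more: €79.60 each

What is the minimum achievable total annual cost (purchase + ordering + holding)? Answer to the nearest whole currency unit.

Holding cost per unit per year at price C is H = 0.29·C.
For each price level, check whether its EOQ is feasible; otherwise the best quantity at that price is the breakpoint.
EOQ at €90.20 = 803.1 (feasible in tier 1): TC = 52,400×€90.20 + (52,400/803.1)×161 + (803.1/2)×0.29×€90.20 = €4,747,488.54.
EOQ at €80.32 = 851.1 < 980, so use break Q=980: TC = 52,400×€80.32 + (52,400/980.0)×161 + (980.0/2)×0.29×€80.32 = €4,228,790.04.
EOQ at €79.60 = 854.9 < 12000, so use break Q=12000: TC = 52,400×€79.60 + (52,400/12000.0)×161 + (12000.0/2)×0.29×€79.60 = €4,310,247.03.
Lowest total cost among the candidates is at Q = 980.0.

TC* ≈ €4,228,790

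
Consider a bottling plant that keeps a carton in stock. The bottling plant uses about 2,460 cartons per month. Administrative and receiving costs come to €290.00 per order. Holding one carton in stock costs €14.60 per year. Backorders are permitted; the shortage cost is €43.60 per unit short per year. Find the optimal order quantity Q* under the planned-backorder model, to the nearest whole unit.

Annual demand D = 2,460 × 12 = 29,520.
With planned backorders, Q* = √(2DS/H) · √((H+B)/B).
√(2DS/H) = √(2 × 29,520 × 290 / 14.6) = 1082.918.
√((H+B)/B) = √((14.6+43.6)/43.6) = 1.1554.
Q* ≈ 1251.163.

Q* ≈ 1,251 cartons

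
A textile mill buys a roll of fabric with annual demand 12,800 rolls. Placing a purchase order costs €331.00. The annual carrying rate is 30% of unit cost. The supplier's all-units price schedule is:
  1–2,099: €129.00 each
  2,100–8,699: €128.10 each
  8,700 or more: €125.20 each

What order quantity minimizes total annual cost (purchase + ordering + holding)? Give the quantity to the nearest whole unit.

Q* ≈ 468 rolls

Holding cost per unit per year at price C is H = 0.30·C.
Candidates are each tier's EOQ (if it falls in that tier) and each price-break quantity.
EOQ at €129.00 = 467.9 (feasible in tier 1): TC = 12,800×€129.00 + (12,800/467.9)×331 + (467.9/2)×0.30×€129.00 = €1,669,308.79.
EOQ at €128.10 = 469.6 < 2100, so use break Q=2100: TC = 12,800×€128.10 + (12,800/2100.0)×331 + (2100.0/2)×0.30×€128.10 = €1,682,049.02.
EOQ at €125.20 = 475.0 < 8700, so use break Q=8700: TC = 12,800×€125.20 + (12,800/8700.0)×331 + (8700.0/2)×0.30×€125.20 = €1,766,432.99.
Lowest total cost is €1,669,308.79 at Q = 467.9.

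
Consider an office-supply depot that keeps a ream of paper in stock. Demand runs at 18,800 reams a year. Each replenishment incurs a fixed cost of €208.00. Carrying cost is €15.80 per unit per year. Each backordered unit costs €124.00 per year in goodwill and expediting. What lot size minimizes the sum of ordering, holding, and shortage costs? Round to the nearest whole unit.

With planned backorders, Q* = √(2DS/H) · √((H+B)/B).
√(2DS/H) = √(2 × 18,800 × 208 / 15.8) = 703.553.
√((H+B)/B) = √((15.8+124)/124) = 1.0618.
Q* ≈ 747.033.

Q* ≈ 747 reams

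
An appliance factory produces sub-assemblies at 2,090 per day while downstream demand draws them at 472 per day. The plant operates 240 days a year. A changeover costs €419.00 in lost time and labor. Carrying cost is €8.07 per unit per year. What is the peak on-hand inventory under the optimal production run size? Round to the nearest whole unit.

I_max ≈ 3,018 sub-assemblies

Annual demand D = 472 × 240 = 113,280.
Production build-up factor (1 − d/p) = 1 − 472/2,090 = 0.7742.
Q* = √(2DS / (H(1 − d/p))) = √(2 × 113,280 × 419 / (8.07 × 0.7742)).
= √(94,928,640 / 6.2475) ≈ 3898.035.
Maximum inventory = Q*(1 − d/p) = 3898.035 × 0.7742 ≈ 3017.713.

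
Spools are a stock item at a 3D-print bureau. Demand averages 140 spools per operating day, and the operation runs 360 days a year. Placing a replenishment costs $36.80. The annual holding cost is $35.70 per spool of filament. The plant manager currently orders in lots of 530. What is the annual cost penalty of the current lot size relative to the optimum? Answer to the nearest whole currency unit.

Annual demand D = 140 × 360 = 50,400.
EOQ = √(2DS/H) = √(2 × 50,400 × 36.8 / 35.7) ≈ 322.34.
Cost at Q* = (D/Q*)S + (Q*/2)H = √(2DSH) ≈ $11,507.69.
Cost at Q = 530: (50,400/530)×36.8 + (530/2)×35.7 = $3,499.47 + $9,460.50 = $12,959.97.
Excess = $12,959.97 − $11,507.69 = $1,452.28.

Extra cost ≈ $1,452 per year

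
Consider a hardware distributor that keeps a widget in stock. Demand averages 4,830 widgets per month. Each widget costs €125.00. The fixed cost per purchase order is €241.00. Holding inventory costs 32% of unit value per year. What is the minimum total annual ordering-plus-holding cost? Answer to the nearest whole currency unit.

Annual demand D = 4,830 × 12 = 57,960.
Holding cost H = 0.32 × €125.00 = €40.0000 per unit per year.
Q* = √(2DS/H) = √(2 × 57,960 × 241 / 40) ≈ 835.71.
At the optimum the two cost components are equal, so total cost = 2·(Q*/2)H = Q*·H.
Minimum total = √(2DSH) = √(2 × 57,960 × 241 × 40) ≈ 33428.563.

TC* ≈ €33,429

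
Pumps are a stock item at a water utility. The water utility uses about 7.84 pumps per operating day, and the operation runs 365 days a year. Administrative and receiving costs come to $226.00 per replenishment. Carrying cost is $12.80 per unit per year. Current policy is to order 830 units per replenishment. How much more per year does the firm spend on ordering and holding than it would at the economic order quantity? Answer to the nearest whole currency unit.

Annual demand D = 7.84 × 365 = 2,861.6.
EOQ = √(2DS/H) = √(2 × 2,861.6 × 226 / 12.8) ≈ 317.88.
Cost at Q* = (D/Q*)S + (Q*/2)H = √(2DSH) ≈ $4,068.92.
Cost at Q = 830: (2,861.6/830)×226 + (830/2)×12.8 = $779.18 + $5,312.00 = $6,091.18.
Excess = $6,091.18 − $4,068.92 = $2,022.27.

Extra cost ≈ $2,022 per year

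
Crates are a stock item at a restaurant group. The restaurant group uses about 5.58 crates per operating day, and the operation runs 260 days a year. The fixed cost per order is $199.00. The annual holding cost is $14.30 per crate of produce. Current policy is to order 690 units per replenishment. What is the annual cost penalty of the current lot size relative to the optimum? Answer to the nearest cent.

Annual demand D = 5.58 × 260 = 1,450.8.
EOQ = √(2DS/H) = √(2 × 1,450.8 × 199 / 14.3) ≈ 200.95.
Cost at Q* = (D/Q*)S + (Q*/2)H = √(2DSH) ≈ $2,873.51.
Cost at Q = 690: (1,450.8/690)×199 + (690/2)×14.3 = $418.42 + $4,933.50 = $5,351.92.
Excess = $5,351.92 − $2,873.51 = $2,478.41.

Extra cost ≈ $2,478.41 per year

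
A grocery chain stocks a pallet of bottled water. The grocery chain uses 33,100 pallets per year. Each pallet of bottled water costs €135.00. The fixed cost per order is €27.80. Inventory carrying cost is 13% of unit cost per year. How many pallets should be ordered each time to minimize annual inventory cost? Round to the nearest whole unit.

Q* ≈ 324 pallets

Holding cost H = 0.13 × €135.00 = €17.5500 per unit per year.
EOQ = √(2DS / H) = √(2 × 33,100 × 27.8 / 17.55).
= √(1,840,360 / 17.55) = √104,863.8177 ≈ 323.827.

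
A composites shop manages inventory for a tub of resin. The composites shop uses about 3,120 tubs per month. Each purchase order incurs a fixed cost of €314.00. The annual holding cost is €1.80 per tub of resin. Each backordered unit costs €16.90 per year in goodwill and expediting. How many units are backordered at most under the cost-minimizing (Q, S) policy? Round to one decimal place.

Annual demand D = 3,120 × 12 = 37,440.
With planned backorders, Q* = √(2DS/H) · √((H+B)/B).
√(2DS/H) = √(2 × 37,440 × 314 / 1.8) = 3614.194.
√((H+B)/B) = √((1.8+16.9)/16.9) = 1.0519.
Q* ≈ 3801.797.
S* = Q* · H/(H+B) = 3801.797 × 1.8/18.7 ≈ 365.948.

S* ≈ 365.9 tubs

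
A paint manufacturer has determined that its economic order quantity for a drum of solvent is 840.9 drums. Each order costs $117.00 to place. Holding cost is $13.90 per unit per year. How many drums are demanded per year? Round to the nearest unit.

Invert the EOQ relation Q*² = 2DS/H.
From Q* = √(2DS/H): D = Q*²H / (2S) = 840.9² × 13.9 / (2 × 117) = 42003.710.

D ≈ 42,004 drums per year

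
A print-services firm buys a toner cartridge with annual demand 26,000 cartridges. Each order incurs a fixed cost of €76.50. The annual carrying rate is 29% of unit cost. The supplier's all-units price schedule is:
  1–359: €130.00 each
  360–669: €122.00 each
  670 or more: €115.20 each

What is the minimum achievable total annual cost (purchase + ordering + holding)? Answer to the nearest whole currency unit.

Holding cost per unit per year at price C is H = 0.29·C.
For each price level, check whether its EOQ is feasible; otherwise the best quantity at that price is the breakpoint.
EOQ at €130.00 = 324.8 (feasible in tier 1): TC = 26,000×€130.00 + (26,000/324.8)×76.5 + (324.8/2)×0.29×€130.00 = €3,392,246.25.
EOQ at €122.00 = 335.3 < 360, so use break Q=360: TC = 26,000×€122.00 + (26,000/360.0)×76.5 + (360.0/2)×0.29×€122.00 = €3,183,893.40.
EOQ at €115.20 = 345.1 < 670, so use break Q=670: TC = 26,000×€115.20 + (26,000/670.0)×76.5 + (670.0/2)×0.29×€115.20 = €3,009,360.34.
Lowest total cost among the candidates is at Q = 670.0.

TC* ≈ €3,009,360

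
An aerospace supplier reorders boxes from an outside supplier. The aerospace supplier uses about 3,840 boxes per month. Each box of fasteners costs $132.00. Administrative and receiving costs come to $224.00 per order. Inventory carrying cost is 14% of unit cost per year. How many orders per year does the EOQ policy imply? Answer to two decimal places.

Annual demand D = 3,840 × 12 = 46,080.
Holding cost H = 0.14 × $132.00 = $18.4800 per unit per year.
Q* = √(2DS/H) = √(2 × 46,080 × 224 / 18.48) ≈ 1056.93.
Orders per year = D / Q* = 46,080 / 1056.93 ≈ 43.598.

N ≈ 43.60 orders per year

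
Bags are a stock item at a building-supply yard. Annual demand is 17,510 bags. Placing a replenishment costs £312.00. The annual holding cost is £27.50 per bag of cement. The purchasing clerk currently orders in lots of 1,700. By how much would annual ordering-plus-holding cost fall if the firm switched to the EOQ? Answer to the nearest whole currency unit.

EOQ = √(2DS/H) = √(2 × 17,510 × 312 / 27.5) ≈ 630.33.
Cost at Q* = (D/Q*)S + (Q*/2)H = √(2DSH) ≈ £17,334.12.
Cost at Q = 1,700: (17,510/1,700)×312 + (1,700/2)×27.5 = £3,213.60 + £23,375.00 = £26,588.60.
Excess = £26,588.60 − £17,334.12 = £9,254.48.

Extra cost ≈ £9,254 per year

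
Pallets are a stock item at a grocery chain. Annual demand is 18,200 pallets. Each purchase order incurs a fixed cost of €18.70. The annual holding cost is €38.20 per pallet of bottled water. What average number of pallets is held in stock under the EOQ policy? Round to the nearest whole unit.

The optimal lot size = √(2DS/H) = √(2 × 18,200 × 18.7 / 38.2) ≈ 133.49.
Average inventory = Q*/2 ≈ 133.49 / 2 = 66.744.

Average inventory ≈ 67 pallets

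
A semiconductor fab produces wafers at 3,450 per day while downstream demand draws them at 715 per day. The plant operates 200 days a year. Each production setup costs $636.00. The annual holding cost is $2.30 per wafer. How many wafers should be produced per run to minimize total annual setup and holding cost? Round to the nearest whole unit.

Annual demand D = 715 × 200 = 143,000.
Production build-up factor (1 − d/p) = 1 − 715/3,450 = 0.7928.
Q* = √(2DS / (H(1 − d/p))) = √(2 × 143,000 × 636 / (2.3 × 0.7928)).
= √(181,896,000 / 1.8233) ≈ 9988.000.

Q* ≈ 9,988 wafers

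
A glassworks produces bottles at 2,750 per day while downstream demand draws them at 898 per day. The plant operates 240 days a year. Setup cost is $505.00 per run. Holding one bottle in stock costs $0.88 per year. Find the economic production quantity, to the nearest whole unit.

Q* ≈ 19,165 bottles

Annual demand D = 898 × 240 = 215,520.
Production build-up factor (1 − d/p) = 1 − 898/2,750 = 0.6735.
Q* = √(2DS / (H(1 − d/p))) = √(2 × 215,520 × 505 / (0.88 × 0.6735)).
= √(217,675,200 / 0.5926) ≈ 19165.008.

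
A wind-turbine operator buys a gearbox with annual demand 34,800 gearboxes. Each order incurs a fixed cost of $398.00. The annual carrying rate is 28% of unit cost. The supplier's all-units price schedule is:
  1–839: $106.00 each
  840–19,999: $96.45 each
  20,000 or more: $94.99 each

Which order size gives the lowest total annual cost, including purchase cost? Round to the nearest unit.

Q* ≈ 1,013 gearboxes

Holding cost per unit per year at price C is H = 0.28·C.
Candidates are each tier's EOQ (if it falls in that tier) and each price-break quantity.
Tier 1 ($106.00): EOQ = 966.1 exceeds tier's upper bound 839, so this tier is dominated.
EOQ at $96.45 = 1012.8 (feasible in tier 2): TC = 34,800×$96.45 + (34,800/1012.8)×398 + (1012.8/2)×0.28×$96.45 = $3,383,811.19.
EOQ at $94.99 = 1020.5 < 20000, so use break Q=20000: TC = 34,800×$94.99 + (34,800/20000.0)×398 + (20000.0/2)×0.28×$94.99 = $3,572,316.52.
Lowest total cost is $3,383,811.19 at Q = 1012.8.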